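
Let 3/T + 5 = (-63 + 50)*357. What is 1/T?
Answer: -4646/3 ≈ -1548.7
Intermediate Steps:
T = -3/4646 (T = 3/(-5 + (-63 + 50)*357) = 3/(-5 - 13*357) = 3/(-5 - 4641) = 3/(-4646) = 3*(-1/4646) = -3/4646 ≈ -0.00064572)
1/T = 1/(-3/4646) = -4646/3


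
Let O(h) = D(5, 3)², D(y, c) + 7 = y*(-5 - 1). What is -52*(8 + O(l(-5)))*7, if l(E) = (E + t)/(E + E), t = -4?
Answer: -501228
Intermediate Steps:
D(y, c) = -7 - 6*y (D(y, c) = -7 + y*(-5 - 1) = -7 + y*(-6) = -7 - 6*y)
l(E) = (-4 + E)/(2*E) (l(E) = (E - 4)/(E + E) = (-4 + E)/((2*E)) = (-4 + E)*(1/(2*E)) = (-4 + E)/(2*E))
O(h) = 1369 (O(h) = (-7 - 6*5)² = (-7 - 30)² = (-37)² = 1369)
-52*(8 + O(l(-5)))*7 = -52*(8 + 1369)*7 = -71604*7 = -52*9639 = -501228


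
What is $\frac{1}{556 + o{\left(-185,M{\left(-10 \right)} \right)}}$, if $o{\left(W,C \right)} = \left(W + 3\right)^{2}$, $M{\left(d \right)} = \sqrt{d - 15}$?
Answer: $\frac{1}{33680} \approx 2.9691 \cdot 10^{-5}$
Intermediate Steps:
$M{\left(d \right)} = \sqrt{-15 + d}$
$o{\left(W,C \right)} = \left(3 + W\right)^{2}$
$\frac{1}{556 + o{\left(-185,M{\left(-10 \right)} \right)}} = \frac{1}{556 + \left(3 - 185\right)^{2}} = \frac{1}{556 + \left(-182\right)^{2}} = \frac{1}{556 + 33124} = \frac{1}{33680}$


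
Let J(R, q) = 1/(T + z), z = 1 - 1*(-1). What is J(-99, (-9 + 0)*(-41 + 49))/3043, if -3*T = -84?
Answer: 1/91290 ≈ 1.0954e-5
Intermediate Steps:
T = 28 (T = -⅓*(-84) = 28)
z = 2 (z = 1 + 1 = 2)
J(R, q) = 1/30 (J(R, q) = 1/(28 + 2) = 1/30)
J(-99, (-9 + 0)*(-41 + 49))/3043 = (1/30)/3043 = (1/30)*(1/3043) = 1/91290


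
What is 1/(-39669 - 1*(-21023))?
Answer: -1/18646 ≈ -5.3631e-5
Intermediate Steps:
1/(-39669 - 1*(-21023)) = 1/(-39669 + 21023) = 1/(-18646) = -1/18646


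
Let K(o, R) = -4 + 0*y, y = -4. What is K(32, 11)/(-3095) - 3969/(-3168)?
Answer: 1366303/1089440 ≈ 1.2541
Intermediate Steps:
K(o, R) = -4 (K(o, R) = -4 + 0*(-4) = -4 + 0 = -4)
K(32, 11)/(-3095) - 3969/(-3168) = -4/(-3095) - 3969/(-3168) = -4*(-1/3095) - 3969*(-1/3168) = 4/3095 + 441/352 = 1366303/1089440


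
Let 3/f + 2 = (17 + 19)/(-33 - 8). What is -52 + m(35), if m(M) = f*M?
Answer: -10441/118 ≈ -88.483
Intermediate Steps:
f = -123/118 (f = 3/(-2 + (17 + 19)/(-33 - 8)) = 3/(-2 + 36/(-41)) = 3/(-2 + 36*(-1/41)) = 3/(-2 - 36/41) = 3/(-118/41) = 3*(-41/118) = -123/118 ≈ -1.0424)
m(M) = -123*M/118
-52 + m(35) = -52 - 123/118*35 = -52 - 4305/118 = -10441/118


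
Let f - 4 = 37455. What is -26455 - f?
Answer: -63914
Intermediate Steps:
f = 37459 (f = 4 + 37455 = 37459)
-26455 - f = -26455 - 1*37459 = -26455 - 37459 = -63914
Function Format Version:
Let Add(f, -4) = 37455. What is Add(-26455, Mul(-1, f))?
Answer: -63914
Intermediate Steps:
f = 37459 (f = Add(4, 37455) = 37459)
Add(-26455, Mul(-1, f)) = Add(-26455, Mul(-1, 37459)) = Add(-26455, -37459) = -63914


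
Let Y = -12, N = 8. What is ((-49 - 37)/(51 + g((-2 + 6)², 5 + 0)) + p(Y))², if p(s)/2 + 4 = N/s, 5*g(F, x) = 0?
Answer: 315844/2601 ≈ 121.43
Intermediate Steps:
g(F, x) = 0 (g(F, x) = (⅕)*0 = 0)
p(s) = -8 + 16/s (p(s) = -8 + 2*(8/s) = -8 + 16/s)
((-49 - 37)/(51 + g((-2 + 6)², 5 + 0)) + p(Y))² = ((-49 - 37)/(51 + 0) + (-8 + 16/(-12)))² = (-86/51 + (-8 + 16*(-1/12)))² = (-86*1/51 + (-8 - 4/3))² = (-86/51 - 28/3)² = (-562/51)² = 315844/2601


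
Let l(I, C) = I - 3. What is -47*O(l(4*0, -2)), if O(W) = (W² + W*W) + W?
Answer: -705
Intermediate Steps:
l(I, C) = -3 + I
O(W) = W + 2*W² (O(W) = (W² + W²) + W = 2*W² + W = W + 2*W²)
-47*O(l(4*0, -2)) = -47*(-3 + 4*0)*(1 + 2*(-3 + 4*0)) = -47*(-3 + 0)*(1 + 2*(-3 + 0)) = -(-141)*(1 + 2*(-3)) = -(-141)*(1 - 6) = -(-141)*(-5) = -47*15 = -705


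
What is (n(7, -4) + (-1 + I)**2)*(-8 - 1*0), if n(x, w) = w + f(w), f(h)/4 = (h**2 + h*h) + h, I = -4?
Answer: -1064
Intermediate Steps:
f(h) = 4*h + 8*h**2 (f(h) = 4*((h**2 + h*h) + h) = 4*((h**2 + h**2) + h) = 4*(2*h**2 + h) = 4*(h + 2*h**2) = 4*h + 8*h**2)
n(x, w) = w + 4*w*(1 + 2*w)
(n(7, -4) + (-1 + I)**2)*(-8 - 1*0) = (-4*(5 + 8*(-4)) + (-1 - 4)**2)*(-8 - 1*0) = (-4*(5 - 32) + (-5)**2)*(-8 + 0) = (-4*(-27) + 25)*(-8) = (108 + 25)*(-8) = 133*(-8) = -1064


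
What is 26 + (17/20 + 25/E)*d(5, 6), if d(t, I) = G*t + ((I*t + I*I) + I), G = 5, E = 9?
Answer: 68021/180 ≈ 377.89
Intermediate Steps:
d(t, I) = I + I² + 5*t + I*t (d(t, I) = 5*t + ((I*t + I*I) + I) = 5*t + ((I*t + I²) + I) = 5*t + ((I² + I*t) + I) = 5*t + (I + I² + I*t) = I + I² + 5*t + I*t)
26 + (17/20 + 25/E)*d(5, 6) = 26 + (17/20 + 25/9)*(6 + 6² + 5*5 + 6*5) = 26 + (17*(1/20) + 25*(⅑))*(6 + 36 + 25 + 30) = 26 + (17/20 + 25/9)*97 = 26 + (653/180)*97 = 26 + 63341/180 = 68021/180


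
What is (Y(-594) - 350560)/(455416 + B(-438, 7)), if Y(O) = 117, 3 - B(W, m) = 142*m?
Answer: -350443/454425 ≈ -0.77118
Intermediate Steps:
B(W, m) = 3 - 142*m
(Y(-594) - 350560)/(455416 + B(-438, 7)) = (117 - 350560)/(455416 + (3 - 142*7)) = -350443/(455416 + (3 - 994)) = -350443/(455416 - 991) = -350443/454425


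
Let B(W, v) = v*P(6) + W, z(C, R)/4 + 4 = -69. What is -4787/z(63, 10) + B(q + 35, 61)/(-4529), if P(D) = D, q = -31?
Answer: 21572283/1322468 ≈ 16.312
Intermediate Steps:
z(C, R) = -292 (z(C, R) = -16 + 4*(-69) = -16 - 276 = -292)
B(W, v) = W + 6*v (B(W, v) = v*6 + W = 6*v + W = W + 6*v)
-4787/z(63, 10) + B(q + 35, 61)/(-4529) = -4787/(-292) + ((-31 + 35) + 6*61)/(-4529) = -4787*(-1/292) + (4 + 366)*(-1/4529) = 4787/292 + 370*(-1/4529) = 4787/292 - 370/4529 = 21572283/1322468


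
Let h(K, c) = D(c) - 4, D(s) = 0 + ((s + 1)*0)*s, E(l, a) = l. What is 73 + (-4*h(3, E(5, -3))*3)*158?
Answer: 7657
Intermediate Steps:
D(s) = 0 (D(s) = 0 + ((1 + s)*0)*s = 0 + 0*s = 0 + 0 = 0)
h(K, c) = -4 (h(K, c) = 0 - 4 = -4)
73 + (-4*h(3, E(5, -3))*3)*158 = 73 + (-4*(-4)*3)*158 = 73 + (16*3)*158 = 73 + 48*158 = 73 + 7584 = 7657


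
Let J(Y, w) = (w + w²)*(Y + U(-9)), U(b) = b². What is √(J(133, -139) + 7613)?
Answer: √4112561 ≈ 2027.9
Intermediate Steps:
J(Y, w) = (81 + Y)*(w + w²) (J(Y, w) = (w + w²)*(Y + (-9)²) = (w + w²)*(Y + 81) = (w + w²)*(81 + Y) = (81 + Y)*(w + w²))
√(J(133, -139) + 7613) = √(-139*(81 + 133 + 81*(-139) + 133*(-139)) + 7613) = √(-139*(81 + 133 - 11259 - 18487) + 7613) = √(-139*(-29532) + 7613) = √(4104948 + 7613) = √4112561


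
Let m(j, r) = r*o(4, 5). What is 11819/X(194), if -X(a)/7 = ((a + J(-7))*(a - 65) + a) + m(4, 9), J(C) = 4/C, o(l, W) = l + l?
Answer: -11819/176528 ≈ -0.066953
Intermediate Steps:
o(l, W) = 2*l
m(j, r) = 8*r (m(j, r) = r*(2*4) = r*8 = 8*r)
X(a) = -504 - 7*a - 7*(-65 + a)*(-4/7 + a) (X(a) = -7*(((a + 4/(-7))*(a - 65) + a) + 8*9) = -7*(((a + 4*(-1/7))*(-65 + a) + a) + 72) = -7*(((a - 4/7)*(-65 + a) + a) + 72) = -7*(((-4/7 + a)*(-65 + a) + a) + 72) = -7*(((-65 + a)*(-4/7 + a) + a) + 72) = -7*((a + (-65 + a)*(-4/7 + a)) + 72) = -7*(72 + a + (-65 + a)*(-4/7 + a)) = -504 - 7*a - 7*(-65 + a)*(-4/7 + a))
11819/X(194) = 11819/(-764 - 7*194**2 + 452*194) = 11819/(-764 - 7*37636 + 87688) = 11819/(-764 - 263452 + 87688) = 11819/(-176528) = 11819*(-1/176528) = -11819/176528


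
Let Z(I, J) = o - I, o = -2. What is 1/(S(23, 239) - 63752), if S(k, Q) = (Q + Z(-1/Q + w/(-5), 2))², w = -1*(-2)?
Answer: -1428025/10554894596 ≈ -0.00013530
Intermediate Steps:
w = 2
Z(I, J) = -2 - I
S(k, Q) = (-8/5 + Q + 1/Q)² (S(k, Q) = (Q + (-2 - (-1/Q + 2/(-5))))² = (Q + (-2 - (-1/Q + 2*(-⅕))))² = (Q + (-2 - (-1/Q - ⅖)))² = (Q + (-2 - (-⅖ - 1/Q)))² = (Q + (-2 + (⅖ + 1/Q)))² = (Q + (-8/5 + 1/Q))² = (-8/5 + Q + 1/Q)²)
1/(S(23, 239) - 63752) = 1/((1/25)*(5 + 239*(-8 + 5*239))²/239² - 63752) = 1/((1/25)*(1/57121)*(5 + 239*(-8 + 1195))² - 63752) = 1/((1/25)*(1/57121)*(5 + 239*1187)² - 63752) = 1/((1/25)*(1/57121)*(5 + 283693)² - 63752) = 1/((1/25)*(1/57121)*283698² - 63752) = 1/((1/25)*(1/57121)*80484555204 - 63752) = 1/(80484555204/1428025 - 63752) = 1/(-10554894596/1428025) = -1428025/10554894596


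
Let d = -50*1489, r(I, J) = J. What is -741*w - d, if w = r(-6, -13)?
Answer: 84083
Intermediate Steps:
w = -13
d = -74450
-741*w - d = -741*(-13) - 1*(-74450) = 9633 + 74450 = 84083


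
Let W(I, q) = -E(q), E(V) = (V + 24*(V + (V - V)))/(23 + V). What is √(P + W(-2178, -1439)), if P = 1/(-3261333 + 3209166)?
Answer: I*√427869271669598/4103804 ≈ 5.0404*I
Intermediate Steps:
E(V) = 25*V/(23 + V) (E(V) = (V + 24*(V + 0))/(23 + V) = (V + 24*V)/(23 + V) = (25*V)/(23 + V) = 25*V/(23 + V))
W(I, q) = -25*q/(23 + q)
P = -1/52167 (P = 1/(-52167) = -1/52167 ≈ -1.9169e-5)
√(P + W(-2178, -1439)) = √(-1/52167 - 25*(-1439)/(23 - 1439)) = √(-1/52167 - 25*(-1439)/(-1416)) = √(-1/52167 - 25*(-1439)*(-1/1416)) = √(-1/52167 - 35975/1416) = √(-208523249/8207608) = I*√427869271669598/4103804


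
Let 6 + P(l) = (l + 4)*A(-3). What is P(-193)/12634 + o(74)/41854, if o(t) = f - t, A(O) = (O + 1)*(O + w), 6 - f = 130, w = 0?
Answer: -12553773/132195859 ≈ -0.094963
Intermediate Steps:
f = -124 (f = 6 - 1*130 = 6 - 130 = -124)
A(O) = O*(1 + O) (A(O) = (O + 1)*(O + 0) = (1 + O)*O = O*(1 + O))
P(l) = 18 + 6*l (P(l) = -6 + (l + 4)*(-3*(1 - 3)) = -6 + (4 + l)*(-3*(-2)) = -6 + (4 + l)*6 = -6 + (24 + 6*l) = 18 + 6*l)
o(t) = -124 - t
P(-193)/12634 + o(74)/41854 = (18 + 6*(-193))/12634 + (-124 - 1*74)/41854 = (18 - 1158)*(1/12634) + (-124 - 74)*(1/41854) = -1140*1/12634 - 198*1/41854 = -570/6317 - 99/20927 = -12553773/132195859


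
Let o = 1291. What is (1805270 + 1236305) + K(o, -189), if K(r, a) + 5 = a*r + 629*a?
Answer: 2678690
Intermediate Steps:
K(r, a) = -5 + 629*a + a*r (K(r, a) = -5 + (a*r + 629*a) = -5 + (629*a + a*r) = -5 + 629*a + a*r)
(1805270 + 1236305) + K(o, -189) = (1805270 + 1236305) + (-5 + 629*(-189) - 189*1291) = 3041575 + (-5 - 118881 - 243999) = 3041575 - 362885 = 2678690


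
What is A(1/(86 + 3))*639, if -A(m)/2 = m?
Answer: -1278/89 ≈ -14.360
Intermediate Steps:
A(m) = -2*m
A(1/(86 + 3))*639 = -2/(86 + 3)*639 = -2/89*639 = -1278/89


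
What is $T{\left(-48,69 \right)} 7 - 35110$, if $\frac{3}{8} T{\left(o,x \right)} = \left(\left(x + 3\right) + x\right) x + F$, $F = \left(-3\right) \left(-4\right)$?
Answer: $146722$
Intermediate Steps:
$F = 12$
$T{\left(o,x \right)} = 32 + \frac{8 x \left(3 + 2 x\right)}{3}$ ($T{\left(o,x \right)} = \frac{8 \left(\left(\left(x + 3\right) + x\right) x + 12\right)}{3} = \frac{8 \left(\left(\left(3 + x\right) + x\right) x + 12\right)}{3} = \frac{8 \left(\left(3 + 2 x\right) x + 12\right)}{3} = \frac{8 \left(x \left(3 + 2 x\right) + 12\right)}{3} = \frac{8 \left(12 + x \left(3 + 2 x\right)\right)}{3} = 32 + \frac{8 x \left(3 + 2 x\right)}{3}$)
$T{\left(-48,69 \right)} 7 - 35110 = \left(32 + 8 \cdot 69 + \frac{16 \cdot 69^{2}}{3}\right) 7 - 35110 = \left(32 + 552 + \frac{16}{3} \cdot 4761\right) 7 - 35110 = \left(32 + 552 + 25392\right) 7 - 35110 = 25976 \cdot 7 - 35110 = 181832 - 35110 = 146722$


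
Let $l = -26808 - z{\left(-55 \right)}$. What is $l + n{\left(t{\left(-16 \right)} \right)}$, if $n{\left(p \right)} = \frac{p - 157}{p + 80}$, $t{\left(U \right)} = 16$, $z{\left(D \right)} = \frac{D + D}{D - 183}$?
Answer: $- \frac{102092217}{3808} \approx -26810.0$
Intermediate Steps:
$z{\left(D \right)} = \frac{2 D}{-183 + D}$
$n{\left(p \right)} = \frac{-157 + p}{80 + p}$
$l = - \frac{3190207}{119}$ ($l = -26808 - 2 \left(-55\right) \frac{1}{-183 - 55} = -26808 - 2 \left(-55\right) \frac{1}{-238} = -26808 - 2 \left(-55\right) \left(- \frac{1}{238}\right) = -26808 - \frac{55}{119} = - \frac{3190207}{119} \approx -26808.0$)
$l + n{\left(t{\left(-16 \right)} \right)} = - \frac{3190207}{119} + \frac{-157 + 16}{80 + 16} = - \frac{3190207}{119} + \frac{1}{96} \left(-141\right) = - \frac{3190207}{119} - \frac{47}{32} = - \frac{102092217}{3808}$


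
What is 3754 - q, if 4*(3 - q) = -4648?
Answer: 2589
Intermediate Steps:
q = 1165 (q = 3 - ¼*(-4648) = 3 + 1162 = 1165)
3754 - q = 3754 - 1*1165 = 3754 - 1165 = 2589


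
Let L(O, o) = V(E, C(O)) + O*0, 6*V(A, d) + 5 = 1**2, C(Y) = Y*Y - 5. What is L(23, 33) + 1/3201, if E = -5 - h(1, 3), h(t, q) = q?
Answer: -711/1067 ≈ -0.66635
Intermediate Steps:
C(Y) = -5 + Y**2 (C(Y) = Y**2 - 5 = -5 + Y**2)
E = -8 (E = -5 - 1*3 = -5 - 3 = -8)
V(A, d) = -2/3 (V(A, d) = -5/6 + (1/6)*1**2 = -5/6 + (1/6)*1 = -5/6 + 1/6 = -2/3)
L(O, o) = -2/3 (L(O, o) = -2/3 + O*0 = -2/3 + 0 = -2/3)
L(23, 33) + 1/3201 = -2/3 + 1/3201 = -711/1067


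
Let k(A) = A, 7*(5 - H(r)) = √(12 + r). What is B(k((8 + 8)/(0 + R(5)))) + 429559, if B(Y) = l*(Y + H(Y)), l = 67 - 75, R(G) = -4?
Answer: 429551 + 16*√2/7 ≈ 4.2955e+5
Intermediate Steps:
H(r) = 5 - √(12 + r)/7
l = -8
B(Y) = -40 - 8*Y + 8*√(12 + Y)/7 (B(Y) = -8*(Y + (5 - √(12 + Y)/7)) = -8*(5 + Y - √(12 + Y)/7) = -40 - 8*Y + 8*√(12 + Y)/7)
B(k((8 + 8)/(0 + R(5)))) + 429559 = (-40 - 8*(8 + 8)/(0 - 4) + 8*√(12 + (8 + 8)/(0 - 4))/7) + 429559 = (-40 - 128/(-4) + 8*√(12 + 16/(-4))/7) + 429559 = (-40 - 128*(-1)/4 + 8*√(12 + 16*(-¼))/7) + 429559 = (-40 - 8*(-4) + 8*√(12 - 4)/7) + 429559 = (-40 + 32 + 8*√8/7) + 429559 = (-40 + 32 + 8*(2*√2)/7) + 429559 = (-40 + 32 + 16*√2/7) + 429559 = (-8 + 16*√2/7) + 429559 = 429551 + 16*√2/7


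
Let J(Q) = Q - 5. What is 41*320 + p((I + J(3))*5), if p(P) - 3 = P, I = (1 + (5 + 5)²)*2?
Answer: 14123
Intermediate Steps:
I = 202 (I = (1 + 10²)*2 = (1 + 100)*2 = 101*2 = 202)
J(Q) = -5 + Q
p(P) = 3 + P
41*320 + p((I + J(3))*5) = 41*320 + (3 + (202 + (-5 + 3))*5) = 13120 + (3 + (202 - 2)*5) = 13120 + (3 + 200*5) = 13120 + (3 + 1000) = 13120 + 1003 = 14123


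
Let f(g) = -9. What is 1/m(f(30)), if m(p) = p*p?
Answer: 1/81 ≈ 0.012346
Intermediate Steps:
m(p) = p²
1/m(f(30)) = 1/((-9)²) = 1/81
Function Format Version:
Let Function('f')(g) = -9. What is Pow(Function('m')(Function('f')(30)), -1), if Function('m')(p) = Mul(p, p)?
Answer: Rational(1, 81) ≈ 0.012346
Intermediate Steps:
Function('m')(p) = Pow(p, 2)
Pow(Function('m')(Function('f')(30)), -1) = Pow(Pow(-9, 2), -1) = Pow(81, -1) = Rational(1, 81)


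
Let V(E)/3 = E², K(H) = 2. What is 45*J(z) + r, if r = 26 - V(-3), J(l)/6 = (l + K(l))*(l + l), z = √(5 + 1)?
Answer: 3239 + 1080*√6 ≈ 5884.4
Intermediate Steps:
z = √6 ≈ 2.4495
V(E) = 3*E²
J(l) = 12*l*(2 + l) (J(l) = 6*((l + 2)*(l + l)) = 6*((2 + l)*(2*l)) = 6*(2*l*(2 + l)) = 12*l*(2 + l))
r = -1 (r = 26 - 3*(-3)² = 26 - 3*9 = 26 - 1*27 = 26 - 27 = -1)
45*J(z) + r = 45*(12*√6*(2 + √6)) - 1 = 540*√6*(2 + √6) - 1 = -1 + 540*√6*(2 + √6)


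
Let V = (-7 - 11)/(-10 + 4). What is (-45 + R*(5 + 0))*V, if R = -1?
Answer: -150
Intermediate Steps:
V = 3 (V = -18/(-6) = -18*(-⅙) = 3)
(-45 + R*(5 + 0))*V = (-45 - (5 + 0))*3 = (-45 - 1*5)*3 = (-45 - 5)*3 = -50*3 = -150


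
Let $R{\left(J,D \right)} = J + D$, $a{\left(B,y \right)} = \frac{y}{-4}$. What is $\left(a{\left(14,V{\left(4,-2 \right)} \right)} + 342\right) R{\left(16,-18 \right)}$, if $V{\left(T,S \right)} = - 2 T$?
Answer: $-688$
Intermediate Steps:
$a{\left(B,y \right)} = - \frac{y}{4}$ ($a{\left(B,y \right)} = y \left(- \frac{1}{4}\right) = - \frac{y}{4}$)
$R{\left(J,D \right)} = D + J$
$\left(a{\left(14,V{\left(4,-2 \right)} \right)} + 342\right) R{\left(16,-18 \right)} = \left(- \frac{\left(-2\right) 4}{4} + 342\right) \left(-18 + 16\right) = \left(\left(- \frac{1}{4}\right) \left(-8\right) + 342\right) \left(-2\right) = \left(2 + 342\right) \left(-2\right) = 344 \left(-2\right) = -688$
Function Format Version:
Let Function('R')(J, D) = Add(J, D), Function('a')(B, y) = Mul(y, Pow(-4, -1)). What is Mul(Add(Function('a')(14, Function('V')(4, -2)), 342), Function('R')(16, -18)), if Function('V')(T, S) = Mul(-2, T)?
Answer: -688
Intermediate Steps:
Function('a')(B, y) = Mul(Rational(-1, 4), y) (Function('a')(B, y) = Mul(y, Rational(-1, 4)) = Mul(Rational(-1, 4), y))
Function('R')(J, D) = Add(D, J)
Mul(Add(Function('a')(14, Function('V')(4, -2)), 342), Function('R')(16, -18)) = Mul(Add(Mul(Rational(-1, 4), Mul(-2, 4)), 342), Add(-18, 16)) = Mul(Add(Mul(Rational(-1, 4), -8), 342), -2) = Mul(Add(2, 342), -2) = Mul(344, -2) = -688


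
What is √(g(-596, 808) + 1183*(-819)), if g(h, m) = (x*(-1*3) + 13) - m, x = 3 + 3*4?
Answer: I*√969717 ≈ 984.74*I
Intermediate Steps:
x = 15 (x = 3 + 12 = 15)
g(h, m) = -32 - m (g(h, m) = (15*(-1*3) + 13) - m = (15*(-3) + 13) - m = (-45 + 13) - m = -32 - m)
√(g(-596, 808) + 1183*(-819)) = √((-32 - 1*808) + 1183*(-819)) = √((-32 - 808) - 968877) = √(-840 - 968877) = √(-969717) = I*√969717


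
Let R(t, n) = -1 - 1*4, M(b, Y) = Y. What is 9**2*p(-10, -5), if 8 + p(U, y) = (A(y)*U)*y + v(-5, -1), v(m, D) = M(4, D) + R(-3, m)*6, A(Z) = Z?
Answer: -23409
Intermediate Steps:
R(t, n) = -5 (R(t, n) = -1 - 4 = -5)
v(m, D) = -30 + D (v(m, D) = D - 5*6 = D - 30 = -30 + D)
p(U, y) = -39 + U*y**2 (p(U, y) = -8 + ((y*U)*y + (-30 - 1)) = -8 + ((U*y)*y - 31) = -8 + (U*y**2 - 31) = -8 + (-31 + U*y**2) = -39 + U*y**2)
9**2*p(-10, -5) = 9**2*(-39 - 10*(-5)**2) = 81*(-39 - 10*25) = 81*(-39 - 250) = 81*(-289) = -23409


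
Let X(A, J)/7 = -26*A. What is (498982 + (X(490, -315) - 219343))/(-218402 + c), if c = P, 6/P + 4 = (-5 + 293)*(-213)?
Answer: -5842139366/6699262951 ≈ -0.87206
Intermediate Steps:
X(A, J) = -182*A (X(A, J) = 7*(-26*A) = -182*A)
P = -3/30674 (P = 6/(-4 + (-5 + 293)*(-213)) = 6/(-4 + 288*(-213)) = 6/(-4 - 61344) = 6/(-61348) = 6*(-1/61348) = -3/30674 ≈ -9.7803e-5)
c = -3/30674 ≈ -9.7803e-5
(498982 + (X(490, -315) - 219343))/(-218402 + c) = (498982 + (-182*490 - 219343))/(-218402 - 3/30674) = (498982 + (-89180 - 219343))/(-6699262951/30674) = (498982 - 308523)*(-30674/6699262951) = 190459*(-30674/6699262951) = -5842139366/6699262951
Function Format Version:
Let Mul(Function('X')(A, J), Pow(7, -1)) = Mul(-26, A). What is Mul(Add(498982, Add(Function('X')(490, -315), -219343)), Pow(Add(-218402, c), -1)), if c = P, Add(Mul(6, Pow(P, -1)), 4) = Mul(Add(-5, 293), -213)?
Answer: Rational(-5842139366, 6699262951) ≈ -0.87206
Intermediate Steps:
Function('X')(A, J) = Mul(-182, A) (Function('X')(A, J) = Mul(7, Mul(-26, A)) = Mul(-182, A))
P = Rational(-3, 30674) (P = Mul(6, Pow(Add(-4, Mul(Add(-5, 293), -213)), -1)) = Mul(6, Pow(Add(-4, Mul(288, -213)), -1)) = Mul(6, Pow(Add(-4, -61344), -1)) = Mul(6, Pow(-61348, -1)) = Mul(6, Rational(-1, 61348)) = Rational(-3, 30674) ≈ -9.7803e-5)
c = Rational(-3, 30674) ≈ -9.7803e-5
Mul(Add(498982, Add(Function('X')(490, -315), -219343)), Pow(Add(-218402, c), -1)) = Mul(Add(498982, Add(Mul(-182, 490), -219343)), Pow(Add(-218402, Rational(-3, 30674)), -1)) = Mul(Add(498982, Add(-89180, -219343)), Pow(Rational(-6699262951, 30674), -1)) = Mul(Add(498982, -308523), Rational(-30674, 6699262951)) = Mul(190459, Rational(-30674, 6699262951)) = Rational(-5842139366, 6699262951)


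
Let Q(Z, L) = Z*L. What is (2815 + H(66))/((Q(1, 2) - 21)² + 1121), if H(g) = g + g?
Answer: 2947/1482 ≈ 1.9885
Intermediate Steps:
H(g) = 2*g
Q(Z, L) = L*Z
(2815 + H(66))/((Q(1, 2) - 21)² + 1121) = (2815 + 2*66)/((2*1 - 21)² + 1121) = (2815 + 132)/((2 - 21)² + 1121) = 2947/((-19)² + 1121) = 2947/(361 + 1121) = 2947/1482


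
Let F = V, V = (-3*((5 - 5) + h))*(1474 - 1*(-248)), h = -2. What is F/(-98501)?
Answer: -10332/98501 ≈ -0.10489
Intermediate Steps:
V = 10332 (V = (-3*((5 - 5) - 2))*(1474 - 1*(-248)) = (-3*(0 - 2))*(1474 + 248) = -3*(-2)*1722 = 6*1722 = 10332)
F = 10332
F/(-98501) = 10332/(-98501) = 10332*(-1/98501) = -10332/98501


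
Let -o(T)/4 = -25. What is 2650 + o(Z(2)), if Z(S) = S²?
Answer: 2750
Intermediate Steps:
o(T) = 100 (o(T) = -4*(-25) = 100)
2650 + o(Z(2)) = 2650 + 100 = 2750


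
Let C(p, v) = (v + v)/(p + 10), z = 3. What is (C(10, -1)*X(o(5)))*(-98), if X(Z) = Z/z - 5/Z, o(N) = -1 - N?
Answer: -343/30 ≈ -11.433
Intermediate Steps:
X(Z) = -5/Z + Z/3 (X(Z) = Z/3 - 5/Z = -5/Z + Z/3)
C(p, v) = 2*v/(10 + p) (C(p, v) = (2*v)/(10 + p) = 2*v/(10 + p))
(C(10, -1)*X(o(5)))*(-98) = ((2*(-1)/(10 + 10))*(-5/(-1 - 1*5) + (-1 - 1*5)/3))*(-98) = ((2*(-1)/20)*(-5/(-1 - 5) + (-1 - 5)/3))*(-98) = ((2*(-1)*(1/20))*(-5/(-6) + (1/3)*(-6)))*(-98) = -(-5*(-1/6) - 2)/10*(-98) = -(5/6 - 2)/10*(-98) = -1/10*(-7/6)*(-98) = (7/60)*(-98) = -343/30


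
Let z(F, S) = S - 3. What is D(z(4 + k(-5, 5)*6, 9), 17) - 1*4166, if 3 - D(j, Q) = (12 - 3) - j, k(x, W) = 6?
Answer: -4166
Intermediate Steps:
z(F, S) = -3 + S
D(j, Q) = -6 + j (D(j, Q) = 3 - ((12 - 3) - j) = 3 - (9 - j) = 3 + (-9 + j) = -6 + j)
D(z(4 + k(-5, 5)*6, 9), 17) - 1*4166 = (-6 + (-3 + 9)) - 1*4166 = (-6 + 6) - 4166 = 0 - 4166 = -4166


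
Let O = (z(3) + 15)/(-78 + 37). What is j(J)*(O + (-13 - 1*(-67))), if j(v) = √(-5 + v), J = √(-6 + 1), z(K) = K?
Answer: 2196*√(-5 + I*√5)/41 ≈ 26.163 + 122.59*I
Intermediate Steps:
J = I*√5 (J = √(-5) = I*√5 ≈ 2.2361*I)
O = -18/41 (O = (3 + 15)/(-78 + 37) = 18/(-41) = 18*(-1/41) = -18/41 ≈ -0.43902)
j(J)*(O + (-13 - 1*(-67))) = √(-5 + I*√5)*(-18/41 + (-13 - 1*(-67))) = √(-5 + I*√5)*(-18/41 + (-13 + 67)) = √(-5 + I*√5)*(-18/41 + 54) = √(-5 + I*√5)*(2196/41) = 2196*√(-5 + I*√5)/41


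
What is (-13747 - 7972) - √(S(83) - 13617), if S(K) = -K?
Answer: -21719 - 10*I*√137 ≈ -21719.0 - 117.05*I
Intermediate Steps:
(-13747 - 7972) - √(S(83) - 13617) = (-13747 - 7972) - √(-1*83 - 13617) = -21719 - √(-83 - 13617) = -21719 - √(-13700) = -21719 - 10*I*√137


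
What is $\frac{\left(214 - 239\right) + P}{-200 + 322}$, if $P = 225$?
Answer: $\frac{100}{61} \approx 1.6393$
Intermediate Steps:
$\frac{\left(214 - 239\right) + P}{-200 + 322} = \frac{\left(214 - 239\right) + 225}{-200 + 322} = \frac{\left(214 - 239\right) + 225}{122} = \left(-25 + 225\right) \frac{1}{122} = 200 \cdot \frac{1}{122} = \frac{100}{61}$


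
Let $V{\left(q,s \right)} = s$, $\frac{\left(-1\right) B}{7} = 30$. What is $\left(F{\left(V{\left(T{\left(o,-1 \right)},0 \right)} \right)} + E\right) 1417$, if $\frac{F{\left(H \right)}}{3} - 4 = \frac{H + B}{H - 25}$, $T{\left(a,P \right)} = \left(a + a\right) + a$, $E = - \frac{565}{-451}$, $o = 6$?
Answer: $\frac{122869487}{2255} \approx 54488.0$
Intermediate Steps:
$B = -210$ ($B = \left(-7\right) 30 = -210$)
$E = \frac{565}{451}$ ($E = \left(-565\right) \left(- \frac{1}{451}\right) = \frac{565}{451} \approx 1.2528$)
$T{\left(a,P \right)} = 3 a$ ($T{\left(a,P \right)} = 2 a + a = 3 a$)
$F{\left(H \right)} = 12 + \frac{3 \left(-210 + H\right)}{-25 + H}$ ($F{\left(H \right)} = 12 + 3 \frac{H - 210}{H - 25} = 12 + 3 \frac{-210 + H}{-25 + H} = 12 + \frac{3 \left(-210 + H\right)}{-25 + H}$)
$\left(F{\left(V{\left(T{\left(o,-1 \right)},0 \right)} \right)} + E\right) 1417 = \left(\frac{15 \left(-62 + 0\right)}{-25 + 0} + \frac{565}{451}\right) 1417 = \left(15 \frac{1}{-25} \left(-62\right) + \frac{565}{451}\right) 1417 = \left(15 \left(- \frac{1}{25}\right) \left(-62\right) + \frac{565}{451}\right) 1417 = \left(\frac{186}{5} + \frac{565}{451}\right) 1417 = \frac{86711}{2255} \cdot 1417 = \frac{122869487}{2255}$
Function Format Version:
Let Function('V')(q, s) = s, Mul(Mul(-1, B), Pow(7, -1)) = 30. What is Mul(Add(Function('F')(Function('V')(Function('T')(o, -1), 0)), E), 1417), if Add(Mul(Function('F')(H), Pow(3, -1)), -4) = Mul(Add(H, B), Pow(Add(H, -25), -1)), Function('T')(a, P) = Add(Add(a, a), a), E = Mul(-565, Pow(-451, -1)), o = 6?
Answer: Rational(122869487, 2255) ≈ 54488.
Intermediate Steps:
B = -210 (B = Mul(-7, 30) = -210)
E = Rational(565, 451) (E = Mul(-565, Rational(-1, 451)) = Rational(565, 451) ≈ 1.2528)
Function('T')(a, P) = Mul(3, a) (Function('T')(a, P) = Add(Mul(2, a), a) = Mul(3, a))
Function('F')(H) = Add(12, Mul(3, Pow(Add(-25, H), -1), Add(-210, H))) (Function('F')(H) = Add(12, Mul(3, Mul(Add(H, -210), Pow(Add(H, -25), -1)))) = Add(12, Mul(3, Mul(Add(-210, H), Pow(Add(-25, H), -1)))) = Add(12, Mul(3, Mul(Pow(Add(-25, H), -1), Add(-210, H)))) = Add(12, Mul(3, Pow(Add(-25, H), -1), Add(-210, H))))
Mul(Add(Function('F')(Function('V')(Function('T')(o, -1), 0)), E), 1417) = Mul(Add(Mul(15, Pow(Add(-25, 0), -1), Add(-62, 0)), Rational(565, 451)), 1417) = Mul(Add(Mul(15, Pow(-25, -1), -62), Rational(565, 451)), 1417) = Mul(Add(Mul(15, Rational(-1, 25), -62), Rational(565, 451)), 1417) = Mul(Add(Rational(186, 5), Rational(565, 451)), 1417) = Mul(Rational(86711, 2255), 1417) = Rational(122869487, 2255)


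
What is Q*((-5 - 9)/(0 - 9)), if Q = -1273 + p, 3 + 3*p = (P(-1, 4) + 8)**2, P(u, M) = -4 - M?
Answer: -17836/9 ≈ -1981.8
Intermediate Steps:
p = -1 (p = -1 + ((-4 - 1*4) + 8)**2/3 = -1 + ((-4 - 4) + 8)**2/3 = -1 + (-8 + 8)**2/3 = -1 + (1/3)*0**2 = -1 + (1/3)*0 = -1 + 0 = -1)
Q = -1274 (Q = -1273 - 1 = -1274)
Q*((-5 - 9)/(0 - 9)) = -1274*(-5 - 9)/(0 - 9) = -(-17836)/(-9) = -(-17836)*(-1)/9 = -1274*14/9 = -17836/9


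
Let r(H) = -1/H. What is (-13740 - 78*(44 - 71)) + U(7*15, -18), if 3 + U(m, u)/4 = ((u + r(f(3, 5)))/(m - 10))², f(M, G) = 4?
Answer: -420415271/36100 ≈ -11646.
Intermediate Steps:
U(m, u) = -12 + 4*(-¼ + u)²/(-10 + m)² (U(m, u) = -12 + 4*((u - 1/4)/(m - 10))² = -12 + 4*((u - 1*¼)/(-10 + m))² = -12 + 4*((u - ¼)/(-10 + m))² = -12 + 4*((-¼ + u)/(-10 + m))² = -12 + 4*((-¼ + u)²/(-10 + m)²) = -12 + 4*(-¼ + u)²/(-10 + m)²)
(-13740 - 78*(44 - 71)) + U(7*15, -18) = (-13740 - 78*(44 - 71)) + (-12 + (-1 + 4*(-18))²/(4*(-10 + 7*15)²)) = (-13740 - 78*(-27)) + (-12 + (-1 - 72)²/(4*(-10 + 105)²)) = (-13740 + 2106) + (-12 + (¼)*(-73)²/95²) = -11634 + (-12 + (¼)*5329*(1/9025)) = -11634 + (-12 + 5329/36100) = -11634 - 427871/36100 = -420415271/36100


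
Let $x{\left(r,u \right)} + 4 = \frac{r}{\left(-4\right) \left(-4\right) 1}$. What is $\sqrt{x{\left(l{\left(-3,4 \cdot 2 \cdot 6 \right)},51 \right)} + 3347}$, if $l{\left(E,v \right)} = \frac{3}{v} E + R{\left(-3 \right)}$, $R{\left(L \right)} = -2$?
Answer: $\frac{\sqrt{855773}}{16} \approx 57.818$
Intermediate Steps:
$l{\left(E,v \right)} = -2 + \frac{3 E}{v}$ ($l{\left(E,v \right)} = \frac{3}{v} E - 2 = \frac{3 E}{v} - 2 = -2 + \frac{3 E}{v}$)
$x{\left(r,u \right)} = -4 + \frac{r}{16}$ ($x{\left(r,u \right)} = -4 + \frac{r}{\left(-4\right) \left(-4\right) 1} = -4 + \frac{r}{16 \cdot 1} = -4 + \frac{r}{16}$)
$\sqrt{x{\left(l{\left(-3,4 \cdot 2 \cdot 6 \right)},51 \right)} + 3347} = \sqrt{\left(-4 + \frac{-2 + 3 \left(-3\right) \frac{1}{4 \cdot 2 \cdot 6}}{16}\right) + 3347} = \sqrt{\left(-4 + \frac{-2 + 3 \left(-3\right) \frac{1}{8 \cdot 6}}{16}\right) + 3347} = \sqrt{\left(-4 + \frac{-2 + 3 \left(-3\right) \frac{1}{48}}{16}\right) + 3347} = \sqrt{\left(-4 + \frac{-2 - \frac{3}{16}}{16}\right) + 3347} = \sqrt{\left(-4 + \frac{1}{16} \left(- \frac{35}{16}\right)\right) + 3347} = \sqrt{\left(-4 - \frac{35}{256}\right) + 3347} = \sqrt{- \frac{1059}{256} + 3347} = \sqrt{\frac{855773}{256}} = \frac{\sqrt{855773}}{16}$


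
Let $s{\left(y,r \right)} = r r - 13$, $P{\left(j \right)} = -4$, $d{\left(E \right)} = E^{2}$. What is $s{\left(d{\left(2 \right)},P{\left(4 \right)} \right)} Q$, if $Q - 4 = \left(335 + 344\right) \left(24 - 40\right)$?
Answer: $-32580$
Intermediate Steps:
$s{\left(y,r \right)} = -13 + r^{2}$ ($s{\left(y,r \right)} = r^{2} - 13 = -13 + r^{2}$)
$Q = -10860$ ($Q = 4 + \left(335 + 344\right) \left(24 - 40\right) = 4 + 679 \left(-16\right) = 4 - 10864 = -10860$)
$s{\left(d{\left(2 \right)},P{\left(4 \right)} \right)} Q = \left(-13 + \left(-4\right)^{2}\right) \left(-10860\right) = \left(-13 + 16\right) \left(-10860\right) = 3 \left(-10860\right) = -32580$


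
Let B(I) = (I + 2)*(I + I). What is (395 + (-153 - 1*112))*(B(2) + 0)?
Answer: 2080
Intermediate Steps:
B(I) = 2*I*(2 + I) (B(I) = (2 + I)*(2*I) = 2*I*(2 + I))
(395 + (-153 - 1*112))*(B(2) + 0) = (395 + (-153 - 1*112))*(2*2*(2 + 2) + 0) = (395 + (-153 - 112))*(2*2*4 + 0) = (395 - 265)*(16 + 0) = 130*16 = 2080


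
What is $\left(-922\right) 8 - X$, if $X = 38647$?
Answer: $-46023$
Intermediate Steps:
$\left(-922\right) 8 - X = \left(-922\right) 8 - 38647 = -7376 - 38647 = -46023$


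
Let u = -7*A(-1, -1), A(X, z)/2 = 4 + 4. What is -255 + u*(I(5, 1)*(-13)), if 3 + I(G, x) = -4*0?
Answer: -4623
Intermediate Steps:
A(X, z) = 16 (A(X, z) = 2*(4 + 4) = 2*8 = 16)
u = -112 (u = -7*16 = -112)
I(G, x) = -3 (I(G, x) = -3 - 4*0 = -3 + 0 = -3)
-255 + u*(I(5, 1)*(-13)) = -255 - (-336)*(-13) = -255 - 112*39 = -255 - 4368 = -4623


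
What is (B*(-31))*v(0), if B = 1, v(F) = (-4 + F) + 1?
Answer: 93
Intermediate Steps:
v(F) = -3 + F
(B*(-31))*v(0) = (1*(-31))*(-3 + 0) = -31*(-3) = 93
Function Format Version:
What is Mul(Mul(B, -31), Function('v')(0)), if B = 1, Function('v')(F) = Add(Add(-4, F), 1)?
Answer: 93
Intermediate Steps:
Function('v')(F) = Add(-3, F)
Mul(Mul(B, -31), Function('v')(0)) = Mul(Mul(1, -31), Add(-3, 0)) = Mul(-31, -3) = 93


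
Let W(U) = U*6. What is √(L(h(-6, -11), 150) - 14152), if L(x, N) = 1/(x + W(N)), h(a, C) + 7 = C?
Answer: I*√24964126/42 ≈ 118.96*I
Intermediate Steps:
h(a, C) = -7 + C
W(U) = 6*U
L(x, N) = 1/(x + 6*N)
√(L(h(-6, -11), 150) - 14152) = √(1/((-7 - 11) + 6*150) - 14152) = √(1/(-18 + 900) - 14152) = √(1/882 - 14152) = √(-12482063/882) = I*√24964126/42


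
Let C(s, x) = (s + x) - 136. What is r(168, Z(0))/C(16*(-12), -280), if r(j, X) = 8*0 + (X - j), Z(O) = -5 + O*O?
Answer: 173/608 ≈ 0.28454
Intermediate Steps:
C(s, x) = -136 + s + x
Z(O) = -5 + O²
r(j, X) = X - j (r(j, X) = 0 + (X - j) = X - j)
r(168, Z(0))/C(16*(-12), -280) = ((-5 + 0²) - 1*168)/(-136 + 16*(-12) - 280) = ((-5 + 0) - 168)/(-136 - 192 - 280) = (-5 - 168)/(-608) = -173*(-1/608) = 173/608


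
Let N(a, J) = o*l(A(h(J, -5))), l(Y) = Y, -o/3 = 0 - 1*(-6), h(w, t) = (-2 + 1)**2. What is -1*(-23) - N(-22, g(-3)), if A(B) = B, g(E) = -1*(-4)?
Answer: 41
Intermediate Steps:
g(E) = 4
h(w, t) = 1 (h(w, t) = (-1)**2 = 1)
o = -18 (o = -3*(0 - 1*(-6)) = -3*(0 + 6) = -3*6 = -18)
N(a, J) = -18 (N(a, J) = -18*1 = -18)
-1*(-23) - N(-22, g(-3)) = -1*(-23) - 1*(-18) = 23 + 18 = 41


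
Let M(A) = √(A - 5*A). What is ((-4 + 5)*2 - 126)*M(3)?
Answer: -248*I*√3 ≈ -429.55*I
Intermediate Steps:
M(A) = 2*√(-A) (M(A) = √(-4*A) = 2*√(-A))
((-4 + 5)*2 - 126)*M(3) = ((-4 + 5)*2 - 126)*(2*√(-1*3)) = (1*2 - 126)*(2*√(-3)) = (2 - 126)*(2*(I*√3)) = -248*I*√3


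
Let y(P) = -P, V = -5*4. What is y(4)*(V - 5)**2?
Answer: -2500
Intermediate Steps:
V = -20
y(4)*(V - 5)**2 = (-1*4)*(-20 - 5)**2 = -4*(-25)**2 = -4*625 = -2500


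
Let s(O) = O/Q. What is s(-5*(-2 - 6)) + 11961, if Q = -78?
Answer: 466459/39 ≈ 11960.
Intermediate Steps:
s(O) = -O/78 (s(O) = O/(-78) = O*(-1/78) = -O/78)
s(-5*(-2 - 6)) + 11961 = -(-5)*(-2 - 6)/78 + 11961 = -(-5)*(-8)/78 + 11961 = -1/78*40 + 11961 = -20/39 + 11961 = 466459/39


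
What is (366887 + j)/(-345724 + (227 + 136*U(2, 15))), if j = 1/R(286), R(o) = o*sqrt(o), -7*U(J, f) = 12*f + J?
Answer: -366887/349033 - sqrt(286)/28549503268 ≈ -1.0512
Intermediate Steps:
U(J, f) = -12*f/7 - J/7 (U(J, f) = -(12*f + J)/7 = -(J + 12*f)/7 = -12*f/7 - J/7)
R(o) = o**(3/2)
j = sqrt(286)/81796 (j = 1/(286**(3/2)) = 1/(286*sqrt(286)) = sqrt(286)/81796 ≈ 0.00020675)
(366887 + j)/(-345724 + (227 + 136*U(2, 15))) = (366887 + sqrt(286)/81796)/(-345724 + (227 + 136*(-12/7*15 - 1/7*2))) = (366887 + sqrt(286)/81796)/(-345724 + (227 + 136*(-180/7 - 2/7))) = (366887 + sqrt(286)/81796)/(-345724 + (227 + 136*(-26))) = (366887 + sqrt(286)/81796)/(-345724 + (227 - 3536)) = (366887 + sqrt(286)/81796)/(-345724 - 3309) = (366887 + sqrt(286)/81796)/(-349033) = (366887 + sqrt(286)/81796)*(-1/349033) = -366887/349033 - sqrt(286)/28549503268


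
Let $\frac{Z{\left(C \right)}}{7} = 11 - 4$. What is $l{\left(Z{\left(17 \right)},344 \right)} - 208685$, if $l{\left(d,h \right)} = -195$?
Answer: $-208880$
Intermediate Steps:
$Z{\left(C \right)} = 49$ ($Z{\left(C \right)} = 7 \left(11 - 4\right) = 7 \cdot 7 = 49$)
$l{\left(Z{\left(17 \right)},344 \right)} - 208685 = -195 - 208685 = -208880$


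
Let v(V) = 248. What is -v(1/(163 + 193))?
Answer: -248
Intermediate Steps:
-v(1/(163 + 193)) = -1*248 = -248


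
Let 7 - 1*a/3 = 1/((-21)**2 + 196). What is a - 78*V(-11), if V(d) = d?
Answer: 559920/637 ≈ 879.00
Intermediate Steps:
a = 13374/637 (a = 21 - 3/((-21)**2 + 196) = 21 - 3/(441 + 196) = 21 - 3/637 = 13374/637 ≈ 20.995)
a - 78*V(-11) = 13374/637 - 78*(-11) = 13374/637 + 858 = 559920/637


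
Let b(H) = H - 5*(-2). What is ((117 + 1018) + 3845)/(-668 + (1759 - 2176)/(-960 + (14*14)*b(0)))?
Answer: -4980000/668417 ≈ -7.4504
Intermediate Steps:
b(H) = 10 + H (b(H) = H + 10 = 10 + H)
((117 + 1018) + 3845)/(-668 + (1759 - 2176)/(-960 + (14*14)*b(0))) = ((117 + 1018) + 3845)/(-668 + (1759 - 2176)/(-960 + (14*14)*(10 + 0))) = (1135 + 3845)/(-668 - 417/(-960 + 196*10)) = 4980/(-668 - 417/(-960 + 1960)) = 4980/(-668 - 417/1000) = 4980/(-668417/1000) = 4980*(-1000/668417) = -4980000/668417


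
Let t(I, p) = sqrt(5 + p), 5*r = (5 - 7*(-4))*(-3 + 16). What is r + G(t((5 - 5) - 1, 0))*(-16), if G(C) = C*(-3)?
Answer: 429/5 + 48*sqrt(5) ≈ 193.13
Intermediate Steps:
r = 429/5 (r = ((5 - 7*(-4))*(-3 + 16))/5 = ((5 + 28)*13)/5 = (33*13)/5 = (1/5)*429 = 429/5 ≈ 85.800)
G(C) = -3*C
r + G(t((5 - 5) - 1, 0))*(-16) = 429/5 - 3*sqrt(5 + 0)*(-16) = 429/5 - 3*sqrt(5)*(-16) = 429/5 + 48*sqrt(5)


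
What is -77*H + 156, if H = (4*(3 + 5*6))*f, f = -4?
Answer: 40812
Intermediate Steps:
H = -528 (H = (4*(3 + 5*6))*(-4) = (4*(3 + 30))*(-4) = (4*33)*(-4) = 132*(-4) = -528)
-77*H + 156 = -77*(-528) + 156 = 40656 + 156 = 40812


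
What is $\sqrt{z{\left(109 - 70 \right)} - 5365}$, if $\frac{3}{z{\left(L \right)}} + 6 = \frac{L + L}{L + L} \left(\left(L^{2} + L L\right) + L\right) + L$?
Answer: $\frac{i \sqrt{5780486022}}{1038} \approx 73.246 i$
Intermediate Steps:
$z{\left(L \right)} = \frac{3}{-6 + 2 L + 2 L^{2}}$ ($z{\left(L \right)} = \frac{3}{-6 + \left(\frac{L + L}{L + L} \left(\left(L^{2} + L L\right) + L\right) + L\right)} = \frac{3}{-6 + \left(\frac{2 L}{2 L} \left(\left(L^{2} + L^{2}\right) + L\right) + L\right)} = \frac{3}{-6 + \left(2 L \frac{1}{2 L} \left(2 L^{2} + L\right) + L\right)} = \frac{3}{-6 + \left(1 \left(L + 2 L^{2}\right) + L\right)} = \frac{3}{-6 + \left(\left(L + 2 L^{2}\right) + L\right)} = \frac{3}{-6 + \left(2 L + 2 L^{2}\right)} = \frac{3}{-6 + 2 L + 2 L^{2}}$)
$\sqrt{z{\left(109 - 70 \right)} - 5365} = \sqrt{\frac{3}{2 \left(-3 + \left(109 - 70\right) + \left(109 - 70\right)^{2}\right)} - 5365} = \sqrt{\frac{3}{2 \left(-3 + 39 + 39^{2}\right)} - 5365} = \sqrt{\frac{3}{2 \left(-3 + 39 + 1521\right)} - 5365} = \sqrt{\frac{3}{2 \cdot 1557} - 5365} = \sqrt{\frac{3}{2} \cdot \frac{1}{1557} - 5365} = \sqrt{\frac{1}{1038} - 5365} = \sqrt{- \frac{5568869}{1038}} = \frac{i \sqrt{5780486022}}{1038}$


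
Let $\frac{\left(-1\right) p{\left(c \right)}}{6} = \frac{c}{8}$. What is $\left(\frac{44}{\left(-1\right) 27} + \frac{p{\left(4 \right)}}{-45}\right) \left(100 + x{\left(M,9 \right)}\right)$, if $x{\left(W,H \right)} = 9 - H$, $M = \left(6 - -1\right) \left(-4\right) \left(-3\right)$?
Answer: $- \frac{4220}{27} \approx -156.3$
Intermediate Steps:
$p{\left(c \right)} = - \frac{3 c}{4}$ ($p{\left(c \right)} = - 6 \frac{c}{8} = - \frac{3 c}{4}$)
$M = 84$ ($M = \left(6 + 1\right) \left(-4\right) \left(-3\right) = 7 \left(-4\right) \left(-3\right) = \left(-28\right) \left(-3\right) = 84$)
$\left(\frac{44}{\left(-1\right) 27} + \frac{p{\left(4 \right)}}{-45}\right) \left(100 + x{\left(M,9 \right)}\right) = \left(\frac{44}{\left(-1\right) 27} + \frac{\left(- \frac{3}{4}\right) 4}{-45}\right) \left(100 + \left(9 - 9\right)\right) = \left(\frac{44}{-27} - - \frac{1}{15}\right) \left(100 + \left(9 - 9\right)\right) = \left(44 \left(- \frac{1}{27}\right) + \frac{1}{15}\right) \left(100 + 0\right) = \left(- \frac{44}{27} + \frac{1}{15}\right) 100 = \left(- \frac{211}{135}\right) 100 = - \frac{4220}{27}$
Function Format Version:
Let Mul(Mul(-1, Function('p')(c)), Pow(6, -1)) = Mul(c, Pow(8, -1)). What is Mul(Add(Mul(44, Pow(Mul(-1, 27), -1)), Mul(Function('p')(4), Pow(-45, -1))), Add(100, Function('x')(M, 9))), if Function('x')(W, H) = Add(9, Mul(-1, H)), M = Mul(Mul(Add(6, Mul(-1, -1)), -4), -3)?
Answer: Rational(-4220, 27) ≈ -156.30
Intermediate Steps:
Function('p')(c) = Mul(Rational(-3, 4), c) (Function('p')(c) = Mul(-6, Mul(c, Pow(8, -1))) = Mul(-6, Mul(c, Rational(1, 8))) = Mul(-6, Mul(Rational(1, 8), c)) = Mul(Rational(-3, 4), c))
M = 84 (M = Mul(Mul(Add(6, 1), -4), -3) = Mul(Mul(7, -4), -3) = Mul(-28, -3) = 84)
Mul(Add(Mul(44, Pow(Mul(-1, 27), -1)), Mul(Function('p')(4), Pow(-45, -1))), Add(100, Function('x')(M, 9))) = Mul(Add(Mul(44, Pow(Mul(-1, 27), -1)), Mul(Mul(Rational(-3, 4), 4), Pow(-45, -1))), Add(100, Add(9, Mul(-1, 9)))) = Mul(Add(Mul(44, Pow(-27, -1)), Mul(-3, Rational(-1, 45))), Add(100, Add(9, -9))) = Mul(Add(Mul(44, Rational(-1, 27)), Rational(1, 15)), Add(100, 0)) = Mul(Add(Rational(-44, 27), Rational(1, 15)), 100) = Mul(Rational(-211, 135), 100) = Rational(-4220, 27)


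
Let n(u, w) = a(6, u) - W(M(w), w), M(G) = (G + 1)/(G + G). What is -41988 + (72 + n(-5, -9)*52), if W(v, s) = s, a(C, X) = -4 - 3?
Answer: -41812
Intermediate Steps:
a(C, X) = -7
M(G) = (1 + G)/(2*G) (M(G) = (1 + G)/((2*G)) = (1 + G)*(1/(2*G)) = (1 + G)/(2*G))
n(u, w) = -7 - w
-41988 + (72 + n(-5, -9)*52) = -41988 + (72 + (-7 - 1*(-9))*52) = -41988 + (72 + (-7 + 9)*52) = -41988 + (72 + 2*52) = -41988 + (72 + 104) = -41988 + 176 = -41812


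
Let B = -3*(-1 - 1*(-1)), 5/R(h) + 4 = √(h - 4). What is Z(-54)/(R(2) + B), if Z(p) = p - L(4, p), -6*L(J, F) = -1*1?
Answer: 130/3 - 65*I*√2/6 ≈ 43.333 - 15.321*I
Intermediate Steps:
L(J, F) = ⅙ (L(J, F) = -(-1)/6 = -⅙*(-1) = ⅙)
Z(p) = -⅙ + p (Z(p) = p - 1*⅙ = p - ⅙ = -⅙ + p)
R(h) = 5/(-4 + √(-4 + h)) (R(h) = 5/(-4 + √(h - 4)) = 5/(-4 + √(-4 + h)))
B = 0 (B = -3*(-1 + 1) = -3*0 = 0)
Z(-54)/(R(2) + B) = (-⅙ - 54)/(5/(-4 + √(-4 + 2)) + 0) = -325/6/(5/(-4 + √(-2)) + 0) = -325/6/(5/(-4 + I*√2) + 0) = -325/6/(5/(-4 + I*√2)) = (-⅘ + I*√2/5)*(-325/6) = 130/3 - 65*I*√2/6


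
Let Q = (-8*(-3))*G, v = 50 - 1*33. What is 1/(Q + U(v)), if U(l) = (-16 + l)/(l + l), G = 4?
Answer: 34/3265 ≈ 0.010413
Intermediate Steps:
v = 17 (v = 50 - 33 = 17)
U(l) = (-16 + l)/(2*l) (U(l) = (-16 + l)/((2*l)) = (-16 + l)*(1/(2*l)) = (-16 + l)/(2*l))
Q = 96 (Q = -8*(-3)*4 = 24*4 = 96)
1/(Q + U(v)) = 1/(96 + (½)*(-16 + 17)/17) = 1/(96 + (½)*(1/17)*1) = 1/(96 + 1/34) = 1/(3265/34) = 34/3265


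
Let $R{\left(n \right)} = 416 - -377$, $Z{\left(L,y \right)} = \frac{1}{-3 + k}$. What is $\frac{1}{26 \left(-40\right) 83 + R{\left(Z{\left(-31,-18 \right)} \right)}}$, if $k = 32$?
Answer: $- \frac{1}{85527} \approx -1.1692 \cdot 10^{-5}$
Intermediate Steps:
$Z{\left(L,y \right)} = \frac{1}{29}$ ($Z{\left(L,y \right)} = \frac{1}{-3 + 32} = \frac{1}{29}$)
$R{\left(n \right)} = 793$ ($R{\left(n \right)} = 416 + 377 = 793$)
$\frac{1}{26 \left(-40\right) 83 + R{\left(Z{\left(-31,-18 \right)} \right)}} = \frac{1}{26 \left(-40\right) 83 + 793} = \frac{1}{\left(-1040\right) 83 + 793} = \frac{1}{-86320 + 793} = \frac{1}{-85527} = - \frac{1}{85527}$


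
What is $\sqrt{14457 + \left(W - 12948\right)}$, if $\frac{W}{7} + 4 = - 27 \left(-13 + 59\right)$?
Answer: $i \sqrt{7213} \approx 84.929 i$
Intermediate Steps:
$W = -8722$ ($W = -28 + 7 \left(- 27 \left(-13 + 59\right)\right) = -28 + 7 \left(\left(-27\right) 46\right) = -28 + 7 \left(-1242\right) = -28 - 8694 = -8722$)
$\sqrt{14457 + \left(W - 12948\right)} = \sqrt{14457 - 21670} = \sqrt{-7213} = i \sqrt{7213}$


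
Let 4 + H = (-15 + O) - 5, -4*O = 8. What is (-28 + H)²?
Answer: 2916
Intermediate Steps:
O = -2 (O = -¼*8 = -2)
H = -26 (H = -4 + ((-15 - 2) - 5) = -4 + (-17 - 5) = -4 - 22 = -26)
(-28 + H)² = (-28 - 26)² = (-54)² = 2916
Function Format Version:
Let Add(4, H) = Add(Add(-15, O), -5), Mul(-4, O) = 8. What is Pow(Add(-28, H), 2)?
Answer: 2916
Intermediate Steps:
O = -2 (O = Mul(Rational(-1, 4), 8) = -2)
H = -26 (H = Add(-4, Add(Add(-15, -2), -5)) = Add(-4, Add(-17, -5)) = Add(-4, -22) = -26)
Pow(Add(-28, H), 2) = Pow(Add(-28, -26), 2) = Pow(-54, 2) = 2916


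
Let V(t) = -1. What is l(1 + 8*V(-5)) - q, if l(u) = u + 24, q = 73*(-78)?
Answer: 5711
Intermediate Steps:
q = -5694
l(u) = 24 + u
l(1 + 8*V(-5)) - q = (24 + (1 + 8*(-1))) - 1*(-5694) = (24 + (1 - 8)) + 5694 = (24 - 7) + 5694 = 17 + 5694 = 5711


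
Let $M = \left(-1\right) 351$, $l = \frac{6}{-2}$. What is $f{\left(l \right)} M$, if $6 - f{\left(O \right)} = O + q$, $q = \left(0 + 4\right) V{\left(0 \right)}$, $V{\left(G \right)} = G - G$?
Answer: $-3159$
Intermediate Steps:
$V{\left(G \right)} = 0$
$l = -3$ ($l = 6 \left(- \frac{1}{2}\right) = -3$)
$M = -351$
$q = 0$ ($q = \left(0 + 4\right) 0 = 4 \cdot 0 = 0$)
$f{\left(O \right)} = 6 - O$ ($f{\left(O \right)} = 6 - \left(O + 0\right) = 6 - O$)
$f{\left(l \right)} M = \left(6 - -3\right) \left(-351\right) = \left(6 + 3\right) \left(-351\right) = 9 \left(-351\right) = -3159$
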